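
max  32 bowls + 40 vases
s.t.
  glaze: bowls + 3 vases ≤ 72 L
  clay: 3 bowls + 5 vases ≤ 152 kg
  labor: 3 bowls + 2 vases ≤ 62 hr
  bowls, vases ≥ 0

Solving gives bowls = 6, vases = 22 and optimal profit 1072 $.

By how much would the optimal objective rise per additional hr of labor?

At the optimum: glaze uses 72 of 72 (binding); clay uses 128 of 152 (slack = 24); labor uses 62 of 62 (binding).
By complementary slackness, y = 0 for the non-binding constraint.
The binding rows give the dual system: 1·y_glaze + 3·y_labor = 32 and 3·y_glaze + 2·y_labor = 40.
→ y_glaze = 8 and y_labor = 8.
Shadow price of labor = 8.

8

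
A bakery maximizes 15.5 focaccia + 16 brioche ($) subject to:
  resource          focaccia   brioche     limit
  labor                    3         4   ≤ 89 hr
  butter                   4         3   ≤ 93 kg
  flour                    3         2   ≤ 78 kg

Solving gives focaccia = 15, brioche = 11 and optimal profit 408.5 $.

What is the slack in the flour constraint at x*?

flour used = 3·15 + 2·11 = 67; slack = 78 − 67 = 11.

11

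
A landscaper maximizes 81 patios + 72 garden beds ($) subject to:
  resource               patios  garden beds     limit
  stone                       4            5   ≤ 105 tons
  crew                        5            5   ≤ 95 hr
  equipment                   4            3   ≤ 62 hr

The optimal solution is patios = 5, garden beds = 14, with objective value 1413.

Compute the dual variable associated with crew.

9

Binding: crew and equipment. Non-binding: stone (15 unused).
Slack constraints have shadow price 0 (complementary slackness).
From A_Bᵀ y = c: 5·y_crew + 4·y_equipment = 81; 5·y_crew + 3·y_equipment = 72.
This yields shadow prices y_crew = 9, y_equipment = 9.
Shadow price of crew = 9.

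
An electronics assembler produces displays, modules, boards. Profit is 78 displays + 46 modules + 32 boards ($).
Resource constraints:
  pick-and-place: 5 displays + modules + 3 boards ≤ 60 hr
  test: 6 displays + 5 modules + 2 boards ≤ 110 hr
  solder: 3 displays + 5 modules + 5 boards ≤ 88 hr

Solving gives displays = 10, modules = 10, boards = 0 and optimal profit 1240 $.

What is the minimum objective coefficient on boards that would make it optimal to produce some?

34

At the optimum: pick-and-place uses 60 of 60 (binding); test uses 110 of 110 (binding); solder uses 80 of 88 (slack = 8).
By complementary slackness, y = 0 for the non-binding constraint.
From A_Bᵀ y = c: 5·y_pick-and-place + 6·y_test = 78; 1·y_pick-and-place + 5·y_test = 46.
→ y_pick-and-place = 6 and y_test = 8.
boards enters the basis when its profit ≥ yᵀa₃ = 6·3 + 8·2 = 34.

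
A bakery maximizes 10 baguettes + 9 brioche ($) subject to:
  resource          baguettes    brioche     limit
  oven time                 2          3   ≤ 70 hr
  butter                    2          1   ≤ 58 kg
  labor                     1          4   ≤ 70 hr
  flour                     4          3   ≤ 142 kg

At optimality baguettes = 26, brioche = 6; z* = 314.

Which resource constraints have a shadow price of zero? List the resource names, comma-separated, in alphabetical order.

oven time: 70/70 (binding)
butter: 58/58 (binding)
labor: 50/70 (slack 20)
flour: 122/142 (slack 20)
By complementary slackness, a constraint with positive slack has shadow price 0 → flour, labor.

flour, labor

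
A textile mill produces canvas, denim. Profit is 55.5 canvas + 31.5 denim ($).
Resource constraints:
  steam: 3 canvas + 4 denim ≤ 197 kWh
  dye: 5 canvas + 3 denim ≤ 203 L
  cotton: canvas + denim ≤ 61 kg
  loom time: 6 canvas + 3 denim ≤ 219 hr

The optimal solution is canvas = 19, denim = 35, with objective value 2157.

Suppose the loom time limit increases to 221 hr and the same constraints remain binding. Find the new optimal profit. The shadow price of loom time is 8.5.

2174

Δb = 2, so new z* = 2157 + (8.5)·(2) = 2157 + 17 = 2174.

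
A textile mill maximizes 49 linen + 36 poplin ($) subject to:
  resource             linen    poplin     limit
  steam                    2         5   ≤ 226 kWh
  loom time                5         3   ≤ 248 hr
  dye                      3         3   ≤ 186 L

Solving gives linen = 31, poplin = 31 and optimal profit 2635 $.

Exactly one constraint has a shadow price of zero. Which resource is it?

steam

steam: 217/226 (slack 9)
loom time: 248/248 (binding)
dye: 186/186 (binding)
By complementary slackness, a constraint with positive slack has shadow price 0 → steam.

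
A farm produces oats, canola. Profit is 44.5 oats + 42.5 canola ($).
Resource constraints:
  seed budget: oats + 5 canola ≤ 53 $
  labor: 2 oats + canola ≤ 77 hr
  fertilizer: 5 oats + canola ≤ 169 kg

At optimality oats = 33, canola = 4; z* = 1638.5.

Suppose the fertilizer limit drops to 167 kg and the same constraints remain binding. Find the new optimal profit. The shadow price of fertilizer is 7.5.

Δb = -2, so new z* = 1638.5 + (7.5)·(-2) = 1638.5 − 15 = 1623.5.

1623.5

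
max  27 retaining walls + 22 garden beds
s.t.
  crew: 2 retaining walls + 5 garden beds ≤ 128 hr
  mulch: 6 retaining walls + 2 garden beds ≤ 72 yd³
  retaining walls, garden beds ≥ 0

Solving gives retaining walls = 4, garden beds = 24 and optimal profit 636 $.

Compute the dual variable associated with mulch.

Check each constraint at x*: crew 128/128 (tight); mulch 72/72 (tight).
Dual feasibility on the basic columns requires 2·y_crew + 6·y_mulch = 27, 5·y_crew + 2·y_mulch = 22.
→ y_crew = 3 and y_mulch = 3.5.
Shadow price of mulch = 3.5.

3.5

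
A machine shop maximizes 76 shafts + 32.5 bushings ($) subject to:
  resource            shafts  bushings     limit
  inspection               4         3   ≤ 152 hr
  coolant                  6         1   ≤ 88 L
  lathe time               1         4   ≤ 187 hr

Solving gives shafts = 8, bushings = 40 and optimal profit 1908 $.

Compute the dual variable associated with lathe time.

Binding: inspection and coolant. Non-binding: lathe time (19 unused).
Since lathe time is not tight, its dual is 0.
From A_Bᵀ y = c: 4·y_inspection + 6·y_coolant = 76; 3·y_inspection + 1·y_coolant = 32.5.
→ y_inspection = 8.5 and y_coolant = 7.
Shadow price of lathe time = 0.

0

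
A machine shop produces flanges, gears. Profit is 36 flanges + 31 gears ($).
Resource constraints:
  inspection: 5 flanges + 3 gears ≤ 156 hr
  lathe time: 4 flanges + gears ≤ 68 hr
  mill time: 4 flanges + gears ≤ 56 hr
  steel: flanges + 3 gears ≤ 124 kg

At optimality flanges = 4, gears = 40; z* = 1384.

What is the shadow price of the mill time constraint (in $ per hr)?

Binding: mill time and steel. Non-binding: inspection (16 unused), lathe time (12 unused).
By complementary slackness, y = 0 for the non-binding constraints.
Dual feasibility on the basic columns requires 4·y_mill time + 1·y_steel = 36, 1·y_mill time + 3·y_steel = 31.
This yields shadow prices y_mill time = 7, y_steel = 8.
Shadow price of mill time = 7.

7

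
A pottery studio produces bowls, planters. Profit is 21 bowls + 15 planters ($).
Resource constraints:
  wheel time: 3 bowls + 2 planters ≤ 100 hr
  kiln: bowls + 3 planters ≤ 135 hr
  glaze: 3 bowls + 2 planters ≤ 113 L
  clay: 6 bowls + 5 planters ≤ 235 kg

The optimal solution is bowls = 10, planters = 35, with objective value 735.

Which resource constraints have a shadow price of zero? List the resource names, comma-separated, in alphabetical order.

glaze, kiln

wheel time: 100/100 (binding)
kiln: 115/135 (slack 20)
glaze: 100/113 (slack 13)
clay: 235/235 (binding)
By complementary slackness, a constraint with positive slack has shadow price 0 → glaze, kiln.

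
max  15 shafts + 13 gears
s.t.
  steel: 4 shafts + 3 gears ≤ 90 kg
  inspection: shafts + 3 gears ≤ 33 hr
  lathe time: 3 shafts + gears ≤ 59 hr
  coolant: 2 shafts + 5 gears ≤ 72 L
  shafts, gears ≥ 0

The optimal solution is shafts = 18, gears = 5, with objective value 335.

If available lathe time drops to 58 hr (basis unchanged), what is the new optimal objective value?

331

Binding: inspection and lathe time. Non-binding: steel (3 unused), coolant (11 unused).
Slack constraints have shadow price 0 (complementary slackness).
From A_Bᵀ y = c: 1·y_inspection + 3·y_lathe time = 15; 3·y_inspection + 1·y_lathe time = 13.
→ y_inspection = 3 and y_lathe time = 4.
Δz = y_lathe time·Δb = 4 × (-1) = -4, so new z* = 335 − 4 = 331.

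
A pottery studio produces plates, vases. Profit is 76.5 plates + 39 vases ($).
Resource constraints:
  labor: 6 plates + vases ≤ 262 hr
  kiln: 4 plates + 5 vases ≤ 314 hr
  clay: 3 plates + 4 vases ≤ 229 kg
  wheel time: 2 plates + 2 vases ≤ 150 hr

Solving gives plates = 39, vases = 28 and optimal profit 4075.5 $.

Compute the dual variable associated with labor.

9

Binding: labor and clay. Non-binding: kiln (18 unused), wheel time (16 unused).
Since kiln, wheel time are not tight, their duals are 0.
From A_Bᵀ y = c: 6·y_labor + 3·y_clay = 76.5; 1·y_labor + 4·y_clay = 39.
Solving: y_labor = 9, y_clay = 7.5.
Shadow price of labor = 9.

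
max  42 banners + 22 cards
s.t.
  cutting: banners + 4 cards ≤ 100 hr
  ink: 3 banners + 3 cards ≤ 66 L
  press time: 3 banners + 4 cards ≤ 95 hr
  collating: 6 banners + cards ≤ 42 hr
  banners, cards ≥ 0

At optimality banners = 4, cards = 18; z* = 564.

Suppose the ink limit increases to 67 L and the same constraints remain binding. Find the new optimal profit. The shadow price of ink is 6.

Δb = 1, so new z* = 564 + (6)·(1) = 564 + 6 = 570.

570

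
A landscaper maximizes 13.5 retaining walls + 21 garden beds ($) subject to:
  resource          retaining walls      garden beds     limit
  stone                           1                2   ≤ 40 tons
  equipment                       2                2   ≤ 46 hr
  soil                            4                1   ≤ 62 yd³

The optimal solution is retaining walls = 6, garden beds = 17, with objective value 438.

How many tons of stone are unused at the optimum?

stone used = 1·6 + 2·17 = 40; slack = 40 − 40 = 0.

0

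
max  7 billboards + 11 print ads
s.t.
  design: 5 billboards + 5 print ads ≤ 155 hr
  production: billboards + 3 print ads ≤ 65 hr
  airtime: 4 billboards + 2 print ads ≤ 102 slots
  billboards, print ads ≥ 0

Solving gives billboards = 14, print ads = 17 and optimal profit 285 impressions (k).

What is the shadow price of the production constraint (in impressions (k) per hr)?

Check each constraint at x*: design 155/155 (tight); production 65/65 (tight); airtime 90/102 (slack 12).
Since airtime is not tight, its dual is 0.
From A_Bᵀ y = c: 5·y_design + 1·y_production = 7; 5·y_design + 3·y_production = 11.
This yields shadow prices y_design = 1, y_production = 2.
Shadow price of production = 2.

2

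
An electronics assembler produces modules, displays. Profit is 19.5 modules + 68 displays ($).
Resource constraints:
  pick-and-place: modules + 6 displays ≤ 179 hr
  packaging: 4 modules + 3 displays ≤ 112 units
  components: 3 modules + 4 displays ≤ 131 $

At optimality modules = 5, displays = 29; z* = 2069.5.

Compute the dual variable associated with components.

Check each constraint at x*: pick-and-place 179/179 (tight); packaging 107/112 (slack 5); components 131/131 (tight).
By complementary slackness, y = 0 for the non-binding constraint.
From A_Bᵀ y = c: 1·y_pick-and-place + 3·y_components = 19.5; 6·y_pick-and-place + 4·y_components = 68.
Solving: y_pick-and-place = 9, y_components = 3.5.
Shadow price of components = 3.5.

3.5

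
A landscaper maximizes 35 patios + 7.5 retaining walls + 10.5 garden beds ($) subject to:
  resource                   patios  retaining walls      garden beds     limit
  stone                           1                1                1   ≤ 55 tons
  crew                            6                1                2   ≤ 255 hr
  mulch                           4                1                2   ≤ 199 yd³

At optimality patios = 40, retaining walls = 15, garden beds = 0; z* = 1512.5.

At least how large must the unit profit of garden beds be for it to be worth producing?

13

At the optimum: stone uses 55 of 55 (binding); crew uses 255 of 255 (binding); mulch uses 175 of 199 (slack = 24).
Slack constraints have shadow price 0 (complementary slackness).
Dual feasibility on the basic columns requires 1·y_stone + 6·y_crew = 35, 1·y_stone + 1·y_crew = 7.5.
This yields shadow prices y_stone = 2, y_crew = 5.5.
garden beds enters the basis when its profit ≥ yᵀa₃ = 2·1 + 5.5·2 = 13.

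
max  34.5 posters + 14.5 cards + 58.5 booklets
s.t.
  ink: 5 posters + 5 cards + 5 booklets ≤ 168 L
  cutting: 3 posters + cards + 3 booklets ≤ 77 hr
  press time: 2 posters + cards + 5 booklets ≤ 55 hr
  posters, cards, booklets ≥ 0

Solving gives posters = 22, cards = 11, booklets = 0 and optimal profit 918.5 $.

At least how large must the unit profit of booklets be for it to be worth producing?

Check each constraint at x*: ink 165/168 (slack 3); cutting 77/77 (tight); press time 55/55 (tight).
Since ink is not tight, its dual is 0.
The binding rows give the dual system: 3·y_cutting + 2·y_press time = 34.5 and 1·y_cutting + 1·y_press time = 14.5.
→ y_cutting = 5.5 and y_press time = 9.
booklets enters the basis when its profit ≥ yᵀa₃ = 5.5·3 + 9·5 = 61.5.

61.5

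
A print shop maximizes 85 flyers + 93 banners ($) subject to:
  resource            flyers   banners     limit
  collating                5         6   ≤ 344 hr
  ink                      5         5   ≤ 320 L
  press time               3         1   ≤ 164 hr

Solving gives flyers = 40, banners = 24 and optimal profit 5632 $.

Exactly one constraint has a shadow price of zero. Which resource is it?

collating: 344/344 (binding)
ink: 320/320 (binding)
press time: 144/164 (slack 20)
By complementary slackness, a constraint with positive slack has shadow price 0 → press time.

press time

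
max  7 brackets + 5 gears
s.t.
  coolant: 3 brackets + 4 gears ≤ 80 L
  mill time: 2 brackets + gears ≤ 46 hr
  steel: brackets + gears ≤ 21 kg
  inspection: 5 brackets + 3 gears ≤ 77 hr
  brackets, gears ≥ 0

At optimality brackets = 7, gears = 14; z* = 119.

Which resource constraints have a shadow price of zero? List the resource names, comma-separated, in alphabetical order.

coolant, mill time

coolant: 77/80 (slack 3)
mill time: 28/46 (slack 18)
steel: 21/21 (binding)
inspection: 77/77 (binding)
By complementary slackness, a constraint with positive slack has shadow price 0 → coolant, mill time.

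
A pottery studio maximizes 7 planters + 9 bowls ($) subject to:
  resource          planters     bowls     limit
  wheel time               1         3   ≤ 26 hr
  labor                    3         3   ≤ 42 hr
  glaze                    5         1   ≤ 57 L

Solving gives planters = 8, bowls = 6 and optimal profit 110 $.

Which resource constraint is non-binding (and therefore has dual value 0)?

wheel time: 26/26 (binding)
labor: 42/42 (binding)
glaze: 46/57 (slack 11)
By complementary slackness, a constraint with positive slack has shadow price 0 → glaze.

glaze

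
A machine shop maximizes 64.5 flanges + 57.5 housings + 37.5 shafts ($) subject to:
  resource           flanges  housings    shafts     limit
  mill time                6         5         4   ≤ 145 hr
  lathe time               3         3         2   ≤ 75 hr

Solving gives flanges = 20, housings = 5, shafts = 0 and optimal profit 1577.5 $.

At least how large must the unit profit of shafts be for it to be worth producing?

43

Both mill time and lathe time are binding at x*.
From A_Bᵀ y = c: 6·y_mill time + 3·y_lathe time = 64.5; 5·y_mill time + 3·y_lathe time = 57.5.
This yields shadow prices y_mill time = 7, y_lathe time = 7.5.
shafts enters the basis when its profit ≥ yᵀa₃ = 7·4 + 7.5·2 = 43.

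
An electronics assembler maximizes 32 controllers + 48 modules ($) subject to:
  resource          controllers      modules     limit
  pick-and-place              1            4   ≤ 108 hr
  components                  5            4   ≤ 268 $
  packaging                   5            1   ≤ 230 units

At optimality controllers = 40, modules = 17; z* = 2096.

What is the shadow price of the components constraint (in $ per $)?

5

Binding: pick-and-place and components. Non-binding: packaging (13 unused).
By complementary slackness, y = 0 for the non-binding constraint.
The binding rows give the dual system: 1·y_pick-and-place + 5·y_components = 32 and 4·y_pick-and-place + 4·y_components = 48.
This yields shadow prices y_pick-and-place = 7, y_components = 5.
Shadow price of components = 5.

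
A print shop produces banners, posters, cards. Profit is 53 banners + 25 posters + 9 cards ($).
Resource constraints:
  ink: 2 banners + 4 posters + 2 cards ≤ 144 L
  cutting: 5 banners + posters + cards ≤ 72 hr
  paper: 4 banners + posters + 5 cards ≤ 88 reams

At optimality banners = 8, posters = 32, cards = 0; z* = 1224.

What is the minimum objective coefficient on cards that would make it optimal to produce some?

Binding: ink and cutting. Non-binding: paper (24 unused).
Slack constraints have shadow price 0 (complementary slackness).
The binding rows give the dual system: 2·y_ink + 5·y_cutting = 53 and 4·y_ink + 1·y_cutting = 25.
This yields shadow prices y_ink = 4, y_cutting = 9.
cards enters the basis when its profit ≥ yᵀa₃ = 4·2 + 9·1 = 17.

17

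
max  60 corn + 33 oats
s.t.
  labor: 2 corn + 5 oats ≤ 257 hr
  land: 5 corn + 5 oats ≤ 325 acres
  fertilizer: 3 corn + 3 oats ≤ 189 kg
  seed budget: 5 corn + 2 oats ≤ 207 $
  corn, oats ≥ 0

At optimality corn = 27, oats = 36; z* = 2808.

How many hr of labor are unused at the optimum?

23

labor used = 2·27 + 5·36 = 234; slack = 257 − 234 = 23.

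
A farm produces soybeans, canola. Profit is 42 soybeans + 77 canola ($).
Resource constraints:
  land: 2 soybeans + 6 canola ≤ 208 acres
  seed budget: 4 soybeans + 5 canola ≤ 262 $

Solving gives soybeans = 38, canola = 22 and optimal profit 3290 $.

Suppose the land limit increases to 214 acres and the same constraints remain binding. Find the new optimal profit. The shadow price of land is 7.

Δb = 6, so new z* = 3290 + (7)·(6) = 3290 + 42 = 3332.

3332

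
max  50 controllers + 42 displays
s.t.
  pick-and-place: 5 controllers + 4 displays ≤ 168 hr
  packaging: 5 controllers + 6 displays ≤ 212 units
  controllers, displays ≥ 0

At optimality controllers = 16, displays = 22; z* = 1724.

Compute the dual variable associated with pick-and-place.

9

Both pick-and-place and packaging are binding at x*.
The binding rows give the dual system: 5·y_pick-and-place + 5·y_packaging = 50 and 4·y_pick-and-place + 6·y_packaging = 42.
→ y_pick-and-place = 9 and y_packaging = 1.
Shadow price of pick-and-place = 9.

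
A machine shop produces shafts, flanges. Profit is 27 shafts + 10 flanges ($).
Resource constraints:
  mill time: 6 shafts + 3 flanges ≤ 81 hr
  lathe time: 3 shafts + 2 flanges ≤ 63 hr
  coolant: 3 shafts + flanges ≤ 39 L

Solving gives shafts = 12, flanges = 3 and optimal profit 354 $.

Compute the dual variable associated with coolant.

7

Binding: mill time and coolant. Non-binding: lathe time (21 unused).
Since lathe time is not tight, its dual is 0.
From A_Bᵀ y = c: 6·y_mill time + 3·y_coolant = 27; 3·y_mill time + 1·y_coolant = 10.
This yields shadow prices y_mill time = 1, y_coolant = 7.
Shadow price of coolant = 7.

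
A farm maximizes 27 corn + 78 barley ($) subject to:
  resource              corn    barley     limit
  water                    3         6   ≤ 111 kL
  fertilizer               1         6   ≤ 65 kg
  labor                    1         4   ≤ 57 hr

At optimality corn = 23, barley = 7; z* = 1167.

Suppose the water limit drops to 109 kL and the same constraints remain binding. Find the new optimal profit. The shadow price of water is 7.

Δb = -2, so new z* = 1167 + (7)·(-2) = 1167 − 14 = 1153.

1153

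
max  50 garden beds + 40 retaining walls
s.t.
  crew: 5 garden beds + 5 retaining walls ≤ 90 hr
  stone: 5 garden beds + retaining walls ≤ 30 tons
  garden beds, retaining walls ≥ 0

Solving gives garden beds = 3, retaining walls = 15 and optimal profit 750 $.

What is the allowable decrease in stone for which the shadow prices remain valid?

12

Binding constraints: crew, stone. The basis is B = [[5,5],[5,1]] with det -20.
Per unit decrease in stone, x* moves by d = (-0.25, 0.25).
The basis stays optimal until garden beds reaches 0; allowable decrease = 12 tons.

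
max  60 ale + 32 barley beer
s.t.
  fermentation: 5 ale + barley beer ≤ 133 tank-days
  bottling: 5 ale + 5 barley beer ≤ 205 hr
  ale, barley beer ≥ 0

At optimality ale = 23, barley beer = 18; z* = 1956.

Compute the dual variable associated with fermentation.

7

At the optimum: fermentation uses 133 of 133 (binding); bottling uses 205 of 205 (binding).
Dual feasibility on the basic columns requires 5·y_fermentation + 5·y_bottling = 60, 1·y_fermentation + 5·y_bottling = 32.
Solving: y_fermentation = 7, y_bottling = 5.
Shadow price of fermentation = 7.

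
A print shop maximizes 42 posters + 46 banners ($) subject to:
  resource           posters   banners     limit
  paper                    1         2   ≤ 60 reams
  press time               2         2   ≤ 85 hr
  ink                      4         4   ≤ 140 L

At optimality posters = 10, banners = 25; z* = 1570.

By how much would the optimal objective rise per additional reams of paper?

4

Binding: paper and ink. Non-binding: press time (15 unused).
By complementary slackness, y = 0 for the non-binding constraint.
The binding rows give the dual system: 1·y_paper + 4·y_ink = 42 and 2·y_paper + 4·y_ink = 46.
This yields shadow prices y_paper = 4, y_ink = 9.5.
Shadow price of paper = 4.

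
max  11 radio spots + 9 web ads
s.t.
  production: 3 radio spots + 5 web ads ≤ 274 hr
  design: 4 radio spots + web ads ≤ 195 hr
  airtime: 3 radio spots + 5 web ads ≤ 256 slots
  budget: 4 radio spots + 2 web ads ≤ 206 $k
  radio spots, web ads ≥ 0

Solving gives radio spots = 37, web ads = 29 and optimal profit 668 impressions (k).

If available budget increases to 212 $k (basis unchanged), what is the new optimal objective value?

680

Check each constraint at x*: production 256/274 (slack 18); design 177/195 (slack 18); airtime 256/256 (tight); budget 206/206 (tight).
Since production, design are not tight, their duals are 0.
From A_Bᵀ y = c: 3·y_airtime + 4·y_budget = 11; 5·y_airtime + 2·y_budget = 9.
→ y_airtime = 1 and y_budget = 2.
Δz = y_budget·Δb = 2 × (6) = 12, so new z* = 668 + 12 = 680.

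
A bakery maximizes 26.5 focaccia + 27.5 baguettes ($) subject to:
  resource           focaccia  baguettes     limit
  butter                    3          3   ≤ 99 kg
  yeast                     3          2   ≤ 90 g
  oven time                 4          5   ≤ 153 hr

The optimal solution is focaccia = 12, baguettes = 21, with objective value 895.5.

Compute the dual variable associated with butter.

7.5

At the optimum: butter uses 99 of 99 (binding); yeast uses 78 of 90 (slack = 12); oven time uses 153 of 153 (binding).
Since yeast is not tight, its dual is 0.
From A_Bᵀ y = c: 3·y_butter + 4·y_oven time = 26.5; 3·y_butter + 5·y_oven time = 27.5.
→ y_butter = 7.5 and y_oven time = 1.
Shadow price of butter = 7.5.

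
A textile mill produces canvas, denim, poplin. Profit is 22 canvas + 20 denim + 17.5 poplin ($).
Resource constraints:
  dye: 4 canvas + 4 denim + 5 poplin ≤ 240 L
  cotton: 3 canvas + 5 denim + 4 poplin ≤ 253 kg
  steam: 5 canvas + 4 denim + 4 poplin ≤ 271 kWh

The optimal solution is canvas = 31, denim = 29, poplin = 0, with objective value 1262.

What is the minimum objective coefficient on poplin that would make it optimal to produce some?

Binding: dye and steam. Non-binding: cotton (15 unused).
Since cotton is not tight, its dual is 0.
Dual feasibility on the basic columns requires 4·y_dye + 5·y_steam = 22, 4·y_dye + 4·y_steam = 20.
Solving: y_dye = 3, y_steam = 2.
poplin enters the basis when its profit ≥ yᵀa₃ = 3·5 + 2·4 = 23.

23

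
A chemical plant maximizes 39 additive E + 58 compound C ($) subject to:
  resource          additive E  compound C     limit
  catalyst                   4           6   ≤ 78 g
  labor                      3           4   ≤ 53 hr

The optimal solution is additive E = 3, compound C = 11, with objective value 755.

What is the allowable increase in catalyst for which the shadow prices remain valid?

1.5

Binding constraints: catalyst, labor. The basis is B = [[4,6],[3,4]] with det -2.
Per unit increase in catalyst, x* moves by d = (-2, 1.5).
The basis stays optimal until additive E reaches 0; allowable increase = 1.5 g.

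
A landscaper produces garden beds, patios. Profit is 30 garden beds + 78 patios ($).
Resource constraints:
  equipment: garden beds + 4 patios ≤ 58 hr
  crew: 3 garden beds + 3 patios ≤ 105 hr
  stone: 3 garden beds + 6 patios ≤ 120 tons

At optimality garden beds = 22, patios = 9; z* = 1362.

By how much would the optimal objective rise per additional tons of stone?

7

At the optimum: equipment uses 58 of 58 (binding); crew uses 93 of 105 (slack = 12); stone uses 120 of 120 (binding).
Since crew is not tight, its dual is 0.
From A_Bᵀ y = c: 1·y_equipment + 3·y_stone = 30; 4·y_equipment + 6·y_stone = 78.
This yields shadow prices y_equipment = 9, y_stone = 7.
Shadow price of stone = 7.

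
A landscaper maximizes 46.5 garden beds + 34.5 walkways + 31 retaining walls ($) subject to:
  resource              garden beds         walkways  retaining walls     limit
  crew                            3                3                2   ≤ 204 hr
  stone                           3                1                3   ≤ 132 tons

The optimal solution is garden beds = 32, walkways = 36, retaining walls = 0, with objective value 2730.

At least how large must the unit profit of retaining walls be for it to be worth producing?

Both crew and stone are binding at x*.
From A_Bᵀ y = c: 3·y_crew + 3·y_stone = 46.5; 3·y_crew + 1·y_stone = 34.5.
This yields shadow prices y_crew = 9.5, y_stone = 6.
retaining walls enters the basis when its profit ≥ yᵀa₃ = 9.5·2 + 6·3 = 37.

37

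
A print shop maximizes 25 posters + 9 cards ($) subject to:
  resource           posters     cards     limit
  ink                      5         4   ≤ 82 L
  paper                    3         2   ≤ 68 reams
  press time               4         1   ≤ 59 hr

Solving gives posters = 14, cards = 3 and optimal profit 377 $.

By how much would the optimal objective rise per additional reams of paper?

0

Binding: ink and press time. Non-binding: paper (20 unused).
Since paper is not tight, its dual is 0.
Dual feasibility on the basic columns requires 5·y_ink + 4·y_press time = 25, 4·y_ink + 1·y_press time = 9.
→ y_ink = 1 and y_press time = 5.
Shadow price of paper = 0.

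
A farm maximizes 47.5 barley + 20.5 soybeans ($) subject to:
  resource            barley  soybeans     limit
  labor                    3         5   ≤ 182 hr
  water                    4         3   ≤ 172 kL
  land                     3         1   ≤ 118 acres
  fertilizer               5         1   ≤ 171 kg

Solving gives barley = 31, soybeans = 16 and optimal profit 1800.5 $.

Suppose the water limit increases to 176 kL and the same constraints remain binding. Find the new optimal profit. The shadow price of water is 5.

Δb = 4, so new z* = 1800.5 + (5)·(4) = 1800.5 + 20 = 1820.5.

1820.5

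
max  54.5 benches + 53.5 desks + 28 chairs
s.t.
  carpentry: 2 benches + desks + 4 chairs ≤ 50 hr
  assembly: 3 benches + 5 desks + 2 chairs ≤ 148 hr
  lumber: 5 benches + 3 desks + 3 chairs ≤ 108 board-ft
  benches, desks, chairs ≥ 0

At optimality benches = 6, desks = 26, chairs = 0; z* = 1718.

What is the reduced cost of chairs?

Check each constraint at x*: carpentry 38/50 (slack 12); assembly 148/148 (tight); lumber 108/108 (tight).
Slack constraints have shadow price 0 (complementary slackness).
Dual feasibility on the basic columns requires 3·y_assembly + 5·y_lumber = 54.5, 5·y_assembly + 3·y_lumber = 53.5.
Solving: y_assembly = 6.5, y_lumber = 7.
Reduced cost of chairs: c₃ − yᵀa₃ = 28 − (6.5·2 + 7·3) = 28 − 34 = -6.

-6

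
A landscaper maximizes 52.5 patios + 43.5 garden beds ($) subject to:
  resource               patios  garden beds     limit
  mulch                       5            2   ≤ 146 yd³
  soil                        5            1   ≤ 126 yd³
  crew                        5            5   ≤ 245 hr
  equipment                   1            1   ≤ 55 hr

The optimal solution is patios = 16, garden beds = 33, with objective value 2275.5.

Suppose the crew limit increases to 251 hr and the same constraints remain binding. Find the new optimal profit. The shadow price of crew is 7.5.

2320.5

Δb = 6, so new z* = 2275.5 + (7.5)·(6) = 2275.5 + 45 = 2320.5.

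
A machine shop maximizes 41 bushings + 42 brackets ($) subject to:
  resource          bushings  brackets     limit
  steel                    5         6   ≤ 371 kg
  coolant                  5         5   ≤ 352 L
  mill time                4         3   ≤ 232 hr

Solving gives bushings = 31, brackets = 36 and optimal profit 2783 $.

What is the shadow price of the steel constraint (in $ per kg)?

5

At the optimum: steel uses 371 of 371 (binding); coolant uses 335 of 352 (slack = 17); mill time uses 232 of 232 (binding).
By complementary slackness, y = 0 for the non-binding constraint.
Dual feasibility on the basic columns requires 5·y_steel + 4·y_mill time = 41, 6·y_steel + 3·y_mill time = 42.
This yields shadow prices y_steel = 5, y_mill time = 4.
Shadow price of steel = 5.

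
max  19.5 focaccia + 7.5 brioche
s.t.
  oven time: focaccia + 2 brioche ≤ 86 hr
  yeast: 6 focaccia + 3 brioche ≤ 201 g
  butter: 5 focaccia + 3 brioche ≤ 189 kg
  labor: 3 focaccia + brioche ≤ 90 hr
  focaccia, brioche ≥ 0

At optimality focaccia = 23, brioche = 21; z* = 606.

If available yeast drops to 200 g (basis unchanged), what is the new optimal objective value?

605

Check each constraint at x*: oven time 65/86 (slack 21); yeast 201/201 (tight); butter 178/189 (slack 11); labor 90/90 (tight).
By complementary slackness, y = 0 for the non-binding constraints.
The binding rows give the dual system: 6·y_yeast + 3·y_labor = 19.5 and 3·y_yeast + 1·y_labor = 7.5.
→ y_yeast = 1 and y_labor = 4.5.
Δz = y_yeast·Δb = 1 × (-1) = -1, so new z* = 606 − 1 = 605.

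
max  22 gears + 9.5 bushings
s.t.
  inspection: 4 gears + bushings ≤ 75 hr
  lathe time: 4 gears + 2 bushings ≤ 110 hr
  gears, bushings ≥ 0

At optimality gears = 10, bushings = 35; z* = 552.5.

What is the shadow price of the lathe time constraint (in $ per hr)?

Both inspection and lathe time are binding at x*.
The binding rows give the dual system: 4·y_inspection + 4·y_lathe time = 22 and 1·y_inspection + 2·y_lathe time = 9.5.
This yields shadow prices y_inspection = 1.5, y_lathe time = 4.
Shadow price of lathe time = 4.

4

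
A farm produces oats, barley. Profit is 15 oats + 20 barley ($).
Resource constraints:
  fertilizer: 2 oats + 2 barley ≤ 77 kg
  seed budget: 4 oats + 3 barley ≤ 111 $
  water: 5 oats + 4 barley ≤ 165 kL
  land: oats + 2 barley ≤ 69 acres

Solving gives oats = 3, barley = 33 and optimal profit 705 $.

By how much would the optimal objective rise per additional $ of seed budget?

2

Check each constraint at x*: fertilizer 72/77 (slack 5); seed budget 111/111 (tight); water 147/165 (slack 18); land 69/69 (tight).
Since fertilizer, water are not tight, their duals are 0.
Dual feasibility on the basic columns requires 4·y_seed budget + 1·y_land = 15, 3·y_seed budget + 2·y_land = 20.
→ y_seed budget = 2 and y_land = 7.
Shadow price of seed budget = 2.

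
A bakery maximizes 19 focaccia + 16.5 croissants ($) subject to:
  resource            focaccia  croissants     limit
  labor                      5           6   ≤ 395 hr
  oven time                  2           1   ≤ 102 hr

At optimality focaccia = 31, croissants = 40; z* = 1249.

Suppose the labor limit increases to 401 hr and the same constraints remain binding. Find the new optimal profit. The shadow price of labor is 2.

1261

Δb = 6, so new z* = 1249 + (2)·(6) = 1249 + 12 = 1261.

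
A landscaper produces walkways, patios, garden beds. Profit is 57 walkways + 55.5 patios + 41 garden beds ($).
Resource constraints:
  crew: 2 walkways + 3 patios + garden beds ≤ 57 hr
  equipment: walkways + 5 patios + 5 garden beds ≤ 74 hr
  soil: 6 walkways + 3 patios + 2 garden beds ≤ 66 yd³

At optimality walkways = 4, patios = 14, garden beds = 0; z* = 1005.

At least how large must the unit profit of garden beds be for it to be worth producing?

Binding: equipment and soil. Non-binding: crew (7 unused).
Since crew is not tight, its dual is 0.
From A_Bᵀ y = c: 1·y_equipment + 6·y_soil = 57; 5·y_equipment + 3·y_soil = 55.5.
This yields shadow prices y_equipment = 6, y_soil = 8.5.
garden beds enters the basis when its profit ≥ yᵀa₃ = 6·5 + 8.5·2 = 47.

47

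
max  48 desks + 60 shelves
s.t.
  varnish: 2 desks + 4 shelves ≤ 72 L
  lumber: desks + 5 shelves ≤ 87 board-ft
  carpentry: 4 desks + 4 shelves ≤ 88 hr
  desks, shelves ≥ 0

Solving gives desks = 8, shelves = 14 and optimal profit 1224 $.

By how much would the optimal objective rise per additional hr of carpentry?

9

At the optimum: varnish uses 72 of 72 (binding); lumber uses 78 of 87 (slack = 9); carpentry uses 88 of 88 (binding).
Since lumber is not tight, its dual is 0.
The binding rows give the dual system: 2·y_varnish + 4·y_carpentry = 48 and 4·y_varnish + 4·y_carpentry = 60.
This yields shadow prices y_varnish = 6, y_carpentry = 9.
Shadow price of carpentry = 9.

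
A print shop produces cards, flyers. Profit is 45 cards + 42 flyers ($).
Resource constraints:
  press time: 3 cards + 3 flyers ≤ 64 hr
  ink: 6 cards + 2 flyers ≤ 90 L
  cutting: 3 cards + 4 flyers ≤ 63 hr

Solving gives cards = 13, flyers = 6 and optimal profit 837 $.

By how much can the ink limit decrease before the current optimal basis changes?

58.5

Binding constraints: ink, cutting. The basis is B = [[6,2],[3,4]] with det 18.
Per unit decrease in ink, x* moves by d = (-0.2222, 0.1667).
The basis stays optimal until cards reaches 0; allowable decrease = 58.5 L.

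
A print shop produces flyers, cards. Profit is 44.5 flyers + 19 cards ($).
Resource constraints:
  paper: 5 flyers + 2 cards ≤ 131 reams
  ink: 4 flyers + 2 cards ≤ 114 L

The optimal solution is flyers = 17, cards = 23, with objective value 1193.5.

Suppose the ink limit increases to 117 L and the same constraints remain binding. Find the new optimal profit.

1202.5

Both paper and ink are binding at x*.
Dual feasibility on the basic columns requires 5·y_paper + 4·y_ink = 44.5, 2·y_paper + 2·y_ink = 19.
→ y_paper = 6.5 and y_ink = 3.
Δz = y_ink·Δb = 3 × (3) = 9, so new z* = 1193.5 + 9 = 1202.5.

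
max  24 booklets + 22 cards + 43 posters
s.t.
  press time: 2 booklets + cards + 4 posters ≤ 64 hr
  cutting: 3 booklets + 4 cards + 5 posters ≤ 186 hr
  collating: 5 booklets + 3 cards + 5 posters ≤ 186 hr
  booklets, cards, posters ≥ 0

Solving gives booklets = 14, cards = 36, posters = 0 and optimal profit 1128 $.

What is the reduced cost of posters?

-1

Check each constraint at x*: press time 64/64 (tight); cutting 186/186 (tight); collating 178/186 (slack 8).
Slack constraints have shadow price 0 (complementary slackness).
Dual feasibility on the basic columns requires 2·y_press time + 3·y_cutting = 24, 1·y_press time + 4·y_cutting = 22.
This yields shadow prices y_press time = 6, y_cutting = 4.
Reduced cost of posters: c₃ − yᵀa₃ = 43 − (6·4 + 4·5) = 43 − 44 = -1.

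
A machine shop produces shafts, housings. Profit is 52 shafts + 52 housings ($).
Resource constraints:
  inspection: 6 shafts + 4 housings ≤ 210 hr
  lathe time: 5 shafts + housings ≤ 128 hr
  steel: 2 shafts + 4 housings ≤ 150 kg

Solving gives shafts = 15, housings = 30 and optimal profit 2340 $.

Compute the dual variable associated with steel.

6.5

At the optimum: inspection uses 210 of 210 (binding); lathe time uses 105 of 128 (slack = 23); steel uses 150 of 150 (binding).
Since lathe time is not tight, its dual is 0.
The binding rows give the dual system: 6·y_inspection + 2·y_steel = 52 and 4·y_inspection + 4·y_steel = 52.
→ y_inspection = 6.5 and y_steel = 6.5.
Shadow price of steel = 6.5.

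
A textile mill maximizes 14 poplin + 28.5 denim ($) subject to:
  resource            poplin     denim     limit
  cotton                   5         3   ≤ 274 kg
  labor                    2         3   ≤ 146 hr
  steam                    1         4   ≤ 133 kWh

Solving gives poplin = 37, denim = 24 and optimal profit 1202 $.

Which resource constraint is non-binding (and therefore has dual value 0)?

cotton: 257/274 (slack 17)
labor: 146/146 (binding)
steam: 133/133 (binding)
By complementary slackness, a constraint with positive slack has shadow price 0 → cotton.

cotton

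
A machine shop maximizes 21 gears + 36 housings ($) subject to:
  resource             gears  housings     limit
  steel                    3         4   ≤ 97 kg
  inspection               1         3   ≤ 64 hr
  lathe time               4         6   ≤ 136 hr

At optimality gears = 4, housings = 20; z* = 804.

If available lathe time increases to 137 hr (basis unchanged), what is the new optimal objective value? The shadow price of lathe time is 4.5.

808.5

Δb = 1, so new z* = 804 + (4.5)·(1) = 804 + 4.5 = 808.5.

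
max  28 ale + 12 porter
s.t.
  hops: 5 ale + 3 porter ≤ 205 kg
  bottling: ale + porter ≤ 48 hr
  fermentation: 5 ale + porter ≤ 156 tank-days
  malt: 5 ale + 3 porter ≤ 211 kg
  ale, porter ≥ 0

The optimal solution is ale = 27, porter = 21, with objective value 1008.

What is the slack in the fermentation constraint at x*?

fermentation used = 5·27 + 1·21 = 156; slack = 156 − 156 = 0.

0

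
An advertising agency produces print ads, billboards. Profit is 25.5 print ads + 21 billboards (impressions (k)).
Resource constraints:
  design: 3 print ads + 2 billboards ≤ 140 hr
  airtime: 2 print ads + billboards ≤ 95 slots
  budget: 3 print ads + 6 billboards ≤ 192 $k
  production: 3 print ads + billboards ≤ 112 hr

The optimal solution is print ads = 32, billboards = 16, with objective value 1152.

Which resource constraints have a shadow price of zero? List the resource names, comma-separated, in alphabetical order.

design: 128/140 (slack 12)
airtime: 80/95 (slack 15)
budget: 192/192 (binding)
production: 112/112 (binding)
By complementary slackness, a constraint with positive slack has shadow price 0 → airtime, design.

airtime, design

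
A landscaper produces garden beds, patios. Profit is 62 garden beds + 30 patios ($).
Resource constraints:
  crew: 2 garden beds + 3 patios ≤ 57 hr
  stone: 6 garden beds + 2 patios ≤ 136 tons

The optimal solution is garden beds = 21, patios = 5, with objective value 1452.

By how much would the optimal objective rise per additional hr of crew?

4

Check each constraint at x*: crew 57/57 (tight); stone 136/136 (tight).
Dual feasibility on the basic columns requires 2·y_crew + 6·y_stone = 62, 3·y_crew + 2·y_stone = 30.
→ y_crew = 4 and y_stone = 9.
Shadow price of crew = 4.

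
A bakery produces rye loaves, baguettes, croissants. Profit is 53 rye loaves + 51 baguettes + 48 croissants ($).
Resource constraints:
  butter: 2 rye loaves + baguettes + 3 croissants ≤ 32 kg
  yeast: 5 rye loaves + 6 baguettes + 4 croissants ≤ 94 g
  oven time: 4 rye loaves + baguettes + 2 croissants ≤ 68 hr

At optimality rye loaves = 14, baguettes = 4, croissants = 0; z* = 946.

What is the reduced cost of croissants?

Check each constraint at x*: butter 32/32 (tight); yeast 94/94 (tight); oven time 60/68 (slack 8).
Since oven time is not tight, its dual is 0.
From A_Bᵀ y = c: 2·y_butter + 5·y_yeast = 53; 1·y_butter + 6·y_yeast = 51.
Solving: y_butter = 9, y_yeast = 7.
Reduced cost of croissants: c₃ − yᵀa₃ = 48 − (9·3 + 7·4) = 48 − 55 = -7.

-7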